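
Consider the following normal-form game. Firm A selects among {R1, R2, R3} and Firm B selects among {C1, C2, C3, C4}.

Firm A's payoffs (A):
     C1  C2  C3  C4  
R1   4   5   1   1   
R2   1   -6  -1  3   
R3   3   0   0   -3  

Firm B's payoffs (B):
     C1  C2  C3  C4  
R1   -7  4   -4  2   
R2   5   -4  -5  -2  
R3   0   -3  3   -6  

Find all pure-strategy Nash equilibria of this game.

(R1, C2)

A profile is a Nash equilibrium when each player is best-responding to the other.
Firm A's best responses — vs C1: R1 (payoff 4); vs C2: R1 (payoff 5); vs C3: R1 (payoff 1); vs C4: R2 (payoff 3).
Firm B's best responses — vs R1: C2 (payoff 4); vs R2: C1 (payoff 5); vs R3: C3 (payoff 3).
The only mutual best response is (R1, C2); neither player gains by switching there.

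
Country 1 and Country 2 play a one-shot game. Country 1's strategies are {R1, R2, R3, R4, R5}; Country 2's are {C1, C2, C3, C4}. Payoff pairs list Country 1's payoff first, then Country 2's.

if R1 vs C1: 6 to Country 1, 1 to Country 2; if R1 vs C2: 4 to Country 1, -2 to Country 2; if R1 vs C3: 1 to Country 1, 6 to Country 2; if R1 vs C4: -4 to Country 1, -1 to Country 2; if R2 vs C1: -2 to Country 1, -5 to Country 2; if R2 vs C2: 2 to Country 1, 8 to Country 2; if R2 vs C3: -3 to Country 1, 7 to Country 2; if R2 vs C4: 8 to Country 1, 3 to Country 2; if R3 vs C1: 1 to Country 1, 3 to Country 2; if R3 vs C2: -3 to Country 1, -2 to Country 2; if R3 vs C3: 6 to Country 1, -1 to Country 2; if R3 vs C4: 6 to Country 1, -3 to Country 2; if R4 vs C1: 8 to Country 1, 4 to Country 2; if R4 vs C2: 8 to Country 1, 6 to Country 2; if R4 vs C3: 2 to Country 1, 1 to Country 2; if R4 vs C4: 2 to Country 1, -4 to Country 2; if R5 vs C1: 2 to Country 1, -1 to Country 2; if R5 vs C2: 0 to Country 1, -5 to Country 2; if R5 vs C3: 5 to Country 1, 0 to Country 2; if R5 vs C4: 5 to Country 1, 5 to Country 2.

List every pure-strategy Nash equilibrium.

A profile is a Nash equilibrium when each player is best-responding to the other.
Country 1's best responses — vs C1: R4 (payoff 8); vs C2: R4 (payoff 8); vs C3: R3 (payoff 6); vs C4: R2 (payoff 8).
Country 2's best responses — vs R1: C3 (payoff 6); vs R2: C2 (payoff 8); vs R3: C1 (payoff 3); vs R4: C2 (payoff 6); vs R5: C4 (payoff 5).
The only mutual best response is (R4, C2); neither player gains by switching there.

(R4, C2)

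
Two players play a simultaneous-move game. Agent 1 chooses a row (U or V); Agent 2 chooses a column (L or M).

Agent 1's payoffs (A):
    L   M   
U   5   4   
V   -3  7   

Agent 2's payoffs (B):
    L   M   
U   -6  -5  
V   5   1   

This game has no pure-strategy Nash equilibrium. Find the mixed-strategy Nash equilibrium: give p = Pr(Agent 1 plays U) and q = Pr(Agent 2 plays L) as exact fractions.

p = 4/5, q = 3/11

In a mixed NE each player is indifferent between their pure strategies, so the opponent's mix sets the indifference.
Agent 2 indifferent between L and M: p·(-6) + (1−p)·5 = p·(-5) + (1−p)·1 ⟹ 5 + (-11)p = 1 + (-6)p ⟹ p = 4/5.
Agent 1 indifferent between U and V: q·5 + (1−q)·4 = q·(-3) + (1−q)·7 ⟹ 4 + 1q = 7 + (-10)q ⟹ q = 3/11.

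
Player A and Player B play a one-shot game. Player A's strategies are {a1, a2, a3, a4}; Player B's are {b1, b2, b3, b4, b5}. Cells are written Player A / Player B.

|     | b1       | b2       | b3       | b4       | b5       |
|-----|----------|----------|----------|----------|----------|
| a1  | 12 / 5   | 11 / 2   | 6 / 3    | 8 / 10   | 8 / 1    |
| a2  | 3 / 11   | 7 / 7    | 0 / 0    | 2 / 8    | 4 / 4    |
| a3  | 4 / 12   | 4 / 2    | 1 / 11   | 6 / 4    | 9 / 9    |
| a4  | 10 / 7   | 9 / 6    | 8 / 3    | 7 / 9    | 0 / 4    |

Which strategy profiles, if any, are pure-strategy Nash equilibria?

A profile is a Nash equilibrium when each player is best-responding to the other.
Player A's best responses — vs b1: a1 (payoff 12); vs b2: a1 (payoff 11); vs b3: a4 (payoff 8); vs b4: a1 (payoff 8); vs b5: a3 (payoff 9).
Player B's best responses — vs a1: b4 (payoff 10); vs a2: b1 (payoff 11); vs a3: b1 (payoff 12); vs a4: b4 (payoff 9).
The only mutual best response is (a1, b4); neither player gains by switching there.

(a1, b4)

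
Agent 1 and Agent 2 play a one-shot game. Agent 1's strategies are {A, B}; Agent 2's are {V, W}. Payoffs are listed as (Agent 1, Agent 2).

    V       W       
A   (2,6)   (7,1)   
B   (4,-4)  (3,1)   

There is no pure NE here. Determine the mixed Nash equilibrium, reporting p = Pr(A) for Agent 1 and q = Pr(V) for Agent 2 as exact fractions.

Each player's mixing probability is pinned down by making the *other* player indifferent.
Agent 2 indifferent between V and W: p·6 + (1−p)·(-4) = p·1 + (1−p)·1 ⟹ (-4) + 10p = 1 + 0p ⟹ p = 1/2.
Agent 1 indifferent between A and B: q·2 + (1−q)·7 = q·4 + (1−q)·3 ⟹ 7 + (-5)q = 3 + 1q ⟹ q = 2/3.

p = 1/2, q = 2/3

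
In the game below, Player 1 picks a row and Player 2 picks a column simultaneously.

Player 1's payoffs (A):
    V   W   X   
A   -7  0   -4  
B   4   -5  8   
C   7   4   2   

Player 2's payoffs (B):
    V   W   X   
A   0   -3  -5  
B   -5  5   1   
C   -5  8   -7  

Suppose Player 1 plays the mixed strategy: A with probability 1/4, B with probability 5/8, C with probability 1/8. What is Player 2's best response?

W

Compute Player 2's expected payoff from each pure strategy against the given mix.
V: (1/4)·0 + (5/8)·(-5) + (1/8)·(-5) = -15/4
W: (1/4)·(-3) + (5/8)·5 + (1/8)·8 = 27/8
X: (1/4)·(-5) + (5/8)·1 + (1/8)·(-7) = -3/2
Highest expected payoff is 27/8, from W.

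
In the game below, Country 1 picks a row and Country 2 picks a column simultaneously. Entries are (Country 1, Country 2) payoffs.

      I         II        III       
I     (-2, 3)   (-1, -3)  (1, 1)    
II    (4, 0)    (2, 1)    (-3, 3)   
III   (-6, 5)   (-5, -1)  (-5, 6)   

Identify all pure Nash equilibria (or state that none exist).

There is no pure-strategy Nash equilibrium

Check mutual best responses: a cell is a NE iff neither player can gain by unilaterally deviating.
Country 1's best responses — vs I: II (payoff 4); vs II: II (payoff 2); vs III: I (payoff 1).
Country 2's best responses — vs I: I (payoff 3); vs II: III (payoff 3); vs III: III (payoff 6).
No cell has both players best-responding. For instance, Country 1's best reply to I is II, but against II Country 2 prefers III over I.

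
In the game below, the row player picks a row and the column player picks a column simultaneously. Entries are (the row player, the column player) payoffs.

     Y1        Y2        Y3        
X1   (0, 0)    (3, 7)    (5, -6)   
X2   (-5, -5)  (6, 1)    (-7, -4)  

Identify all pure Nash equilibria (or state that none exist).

Check mutual best responses: a cell is a NE iff neither player can gain by unilaterally deviating.
The row player's best responses — vs Y1: X1 (payoff 0); vs Y2: X2 (payoff 6); vs Y3: X1 (payoff 5).
The column player's best responses — vs X1: Y2 (payoff 7); vs X2: Y2 (payoff 1).
The only mutual best response is (X2, Y2); neither player gains by switching there.

(X2, Y2)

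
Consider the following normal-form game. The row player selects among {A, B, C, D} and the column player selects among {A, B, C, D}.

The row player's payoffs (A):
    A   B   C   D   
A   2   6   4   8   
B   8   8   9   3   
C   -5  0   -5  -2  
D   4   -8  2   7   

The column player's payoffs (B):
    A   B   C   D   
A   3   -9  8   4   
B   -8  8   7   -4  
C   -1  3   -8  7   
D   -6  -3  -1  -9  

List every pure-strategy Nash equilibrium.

(B, B)

A profile is a Nash equilibrium when each player is best-responding to the other.
The row player's best responses — vs A: B (payoff 8); vs B: B (payoff 8); vs C: B (payoff 9); vs D: A (payoff 8).
The column player's best responses — vs A: C (payoff 8); vs B: B (payoff 8); vs C: D (payoff 7); vs D: C (payoff -1).
The only mutual best response is (B, B); neither player gains by switching there.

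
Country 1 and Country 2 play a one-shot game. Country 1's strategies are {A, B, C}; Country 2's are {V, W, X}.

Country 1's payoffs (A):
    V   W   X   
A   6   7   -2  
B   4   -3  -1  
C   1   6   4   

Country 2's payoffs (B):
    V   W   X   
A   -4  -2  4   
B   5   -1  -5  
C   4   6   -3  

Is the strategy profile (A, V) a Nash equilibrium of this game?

Holding Country 2 at V: Country 1 gets 6 from A, versus 4 from B, 1 from C. No profitable deviation for Country 1.
Holding Country 1 at A: Country 2 gets -4 from V but could get 4 by switching to X. Country 2 has a profitable deviation.

No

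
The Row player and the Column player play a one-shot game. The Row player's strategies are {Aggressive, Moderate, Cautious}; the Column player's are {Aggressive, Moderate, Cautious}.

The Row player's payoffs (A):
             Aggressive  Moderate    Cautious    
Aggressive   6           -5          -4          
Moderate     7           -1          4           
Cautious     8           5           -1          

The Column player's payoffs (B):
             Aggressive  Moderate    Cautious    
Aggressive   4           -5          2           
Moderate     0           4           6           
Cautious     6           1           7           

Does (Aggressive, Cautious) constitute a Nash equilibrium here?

Holding the Column player at Cautious: the Row player gets -4 from Aggressive but could get 4 by switching to Moderate. The Row player has a profitable deviation.

No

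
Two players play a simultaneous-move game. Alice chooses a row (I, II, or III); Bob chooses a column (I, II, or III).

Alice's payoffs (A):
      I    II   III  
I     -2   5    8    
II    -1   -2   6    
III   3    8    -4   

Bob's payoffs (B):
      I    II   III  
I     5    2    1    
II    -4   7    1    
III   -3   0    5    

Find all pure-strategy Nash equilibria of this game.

Check mutual best responses: a cell is a NE iff neither player can gain by unilaterally deviating.
Alice's best responses — vs I: III (payoff 3); vs II: III (payoff 8); vs III: I (payoff 8).
Bob's best responses — vs I: I (payoff 5); vs II: II (payoff 7); vs III: III (payoff 5).
No cell has both players best-responding. For instance, Alice's best reply to III is I, but against I Bob prefers I over III.

No pure-strategy Nash equilibrium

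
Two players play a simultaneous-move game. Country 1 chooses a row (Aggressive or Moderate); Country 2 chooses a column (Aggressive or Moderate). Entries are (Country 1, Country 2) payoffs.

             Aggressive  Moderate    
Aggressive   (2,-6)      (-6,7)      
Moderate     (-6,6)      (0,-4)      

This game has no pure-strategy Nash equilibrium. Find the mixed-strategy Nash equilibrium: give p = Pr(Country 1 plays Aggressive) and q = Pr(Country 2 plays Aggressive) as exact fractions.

p = 10/23, q = 3/7

Each player's mixing probability is pinned down by making the *other* player indifferent.
Country 2 indifferent between Aggressive and Moderate: p·(-6) + (1−p)·6 = p·7 + (1−p)·(-4) ⟹ 6 + (-12)p = (-4) + 11p ⟹ p = 10/23.
Country 1 indifferent between Aggressive and Moderate: q·2 + (1−q)·(-6) = q·(-6) + (1−q)·0 ⟹ (-6) + 8q = 0 + (-6)q ⟹ q = 3/7.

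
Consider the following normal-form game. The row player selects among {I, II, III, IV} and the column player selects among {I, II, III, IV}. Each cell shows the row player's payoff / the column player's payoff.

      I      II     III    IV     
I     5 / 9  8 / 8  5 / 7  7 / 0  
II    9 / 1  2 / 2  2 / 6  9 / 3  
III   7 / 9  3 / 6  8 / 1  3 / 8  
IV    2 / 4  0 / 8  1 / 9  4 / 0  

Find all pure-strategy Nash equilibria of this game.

A profile is a Nash equilibrium when each player is best-responding to the other.
The row player's best responses — vs I: II (payoff 9); vs II: I (payoff 8); vs III: III (payoff 8); vs IV: II (payoff 9).
The column player's best responses — vs I: I (payoff 9); vs II: III (payoff 6); vs III: I (payoff 9); vs IV: III (payoff 9).
No cell has both players best-responding. For instance, the row player's best reply to IV is II, but against II the column player prefers III over IV.

None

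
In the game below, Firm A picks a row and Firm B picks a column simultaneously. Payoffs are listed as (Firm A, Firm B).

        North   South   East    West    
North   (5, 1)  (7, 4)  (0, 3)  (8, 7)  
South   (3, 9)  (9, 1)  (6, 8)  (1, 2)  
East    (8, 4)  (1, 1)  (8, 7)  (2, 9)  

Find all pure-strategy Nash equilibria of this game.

Check mutual best responses: a cell is a NE iff neither player can gain by unilaterally deviating.
Firm A's best responses — vs North: East (payoff 8); vs South: South (payoff 9); vs East: East (payoff 8); vs West: North (payoff 8).
Firm B's best responses — vs North: West (payoff 7); vs South: North (payoff 9); vs East: West (payoff 9).
The only mutual best response is (North, West); neither player gains by switching there.

(North, West)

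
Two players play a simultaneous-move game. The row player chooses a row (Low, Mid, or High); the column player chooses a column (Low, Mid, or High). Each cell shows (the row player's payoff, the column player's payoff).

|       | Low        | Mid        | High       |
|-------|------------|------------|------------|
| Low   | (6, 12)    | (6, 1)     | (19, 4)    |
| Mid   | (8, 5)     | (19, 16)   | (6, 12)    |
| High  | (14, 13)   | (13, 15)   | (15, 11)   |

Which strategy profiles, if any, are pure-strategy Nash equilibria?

Find each player's best response to every opponent strategy; NE are the intersections.
The row player's best responses — vs Low: High (payoff 14); vs Mid: Mid (payoff 19); vs High: Low (payoff 19).
The column player's best responses — vs Low: Low (payoff 12); vs Mid: Mid (payoff 16); vs High: Mid (payoff 15).
The only mutual best response is (Mid, Mid); neither player gains by switching there.

(Mid, Mid)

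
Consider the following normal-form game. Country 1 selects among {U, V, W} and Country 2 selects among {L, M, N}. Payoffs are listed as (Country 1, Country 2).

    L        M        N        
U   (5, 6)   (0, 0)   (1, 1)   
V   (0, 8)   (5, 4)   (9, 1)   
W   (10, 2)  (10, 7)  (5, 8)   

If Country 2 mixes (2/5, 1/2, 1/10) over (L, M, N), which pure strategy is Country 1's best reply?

Compute Country 1's expected payoff from each pure strategy against the given mix.
U: (2/5)·5 + (1/2)·0 + (1/10)·1 = 21/10
V: (2/5)·0 + (1/2)·5 + (1/10)·9 = 17/5
W: (2/5)·10 + (1/2)·10 + (1/10)·5 = 19/2
Highest expected payoff is 19/2, from W.

W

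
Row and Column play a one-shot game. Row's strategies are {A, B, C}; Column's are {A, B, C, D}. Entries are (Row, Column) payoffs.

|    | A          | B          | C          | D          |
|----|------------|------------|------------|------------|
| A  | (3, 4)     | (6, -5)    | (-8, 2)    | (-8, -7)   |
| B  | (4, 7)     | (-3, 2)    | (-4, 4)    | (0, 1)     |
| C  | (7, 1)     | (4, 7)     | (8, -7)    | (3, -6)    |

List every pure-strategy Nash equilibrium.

No pure-strategy Nash equilibrium

Check mutual best responses: a cell is a NE iff neither player can gain by unilaterally deviating.
Row's best responses — vs A: C (payoff 7); vs B: A (payoff 6); vs C: C (payoff 8); vs D: C (payoff 3).
Column's best responses — vs A: A (payoff 4); vs B: A (payoff 7); vs C: B (payoff 7).
No cell has both players best-responding. For instance, Row's best reply to B is A, but against A Column prefers A over B.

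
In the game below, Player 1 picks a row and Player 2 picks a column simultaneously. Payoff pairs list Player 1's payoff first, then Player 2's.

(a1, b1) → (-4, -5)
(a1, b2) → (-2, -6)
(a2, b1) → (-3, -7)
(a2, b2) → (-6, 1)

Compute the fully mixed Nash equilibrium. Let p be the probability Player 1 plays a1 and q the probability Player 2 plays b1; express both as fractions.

p = 8/9, q = 4/5

In a mixed NE each player is indifferent between their pure strategies, so the opponent's mix sets the indifference.
Player 2 indifferent between b1 and b2: p·(-5) + (1−p)·(-7) = p·(-6) + (1−p)·1 ⟹ (-7) + 2p = 1 + (-7)p ⟹ p = 8/9.
Player 1 indifferent between a1 and a2: q·(-4) + (1−q)·(-2) = q·(-3) + (1−q)·(-6) ⟹ (-2) + (-2)q = (-6) + 3q ⟹ q = 4/5.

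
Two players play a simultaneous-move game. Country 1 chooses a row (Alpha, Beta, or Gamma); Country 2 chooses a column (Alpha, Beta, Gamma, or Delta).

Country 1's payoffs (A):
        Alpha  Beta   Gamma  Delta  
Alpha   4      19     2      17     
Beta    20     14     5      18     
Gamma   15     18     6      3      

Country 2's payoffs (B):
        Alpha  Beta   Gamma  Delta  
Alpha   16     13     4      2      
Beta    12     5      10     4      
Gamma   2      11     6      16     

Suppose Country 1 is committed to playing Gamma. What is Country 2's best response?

With Country 1 fixed at Gamma, Country 2's payoffs are: Alpha → 2, Beta → 11, Gamma → 6, Delta → 16.
The maximum is 16, achieved by Delta.

Delta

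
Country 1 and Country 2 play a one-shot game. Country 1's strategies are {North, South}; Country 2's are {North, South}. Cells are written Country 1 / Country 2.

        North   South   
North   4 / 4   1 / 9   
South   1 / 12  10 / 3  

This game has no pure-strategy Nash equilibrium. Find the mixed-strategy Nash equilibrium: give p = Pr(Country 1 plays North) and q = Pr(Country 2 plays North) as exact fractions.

p = 9/14, q = 3/4

Each player's mixing probability is pinned down by making the *other* player indifferent.
Country 2 indifferent between North and South: p·4 + (1−p)·12 = p·9 + (1−p)·3 ⟹ 12 + (-8)p = 3 + 6p ⟹ p = 9/14.
Country 1 indifferent between North and South: q·4 + (1−q)·1 = q·1 + (1−q)·10 ⟹ 1 + 3q = 10 + (-9)q ⟹ q = 3/4.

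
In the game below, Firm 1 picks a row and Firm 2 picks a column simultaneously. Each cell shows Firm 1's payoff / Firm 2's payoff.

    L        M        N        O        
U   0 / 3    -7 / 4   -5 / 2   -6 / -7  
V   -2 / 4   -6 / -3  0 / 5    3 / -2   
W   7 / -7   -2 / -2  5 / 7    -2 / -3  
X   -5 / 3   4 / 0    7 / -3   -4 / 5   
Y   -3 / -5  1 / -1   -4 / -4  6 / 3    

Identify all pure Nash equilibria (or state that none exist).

A profile is a Nash equilibrium when each player is best-responding to the other.
Firm 1's best responses — vs L: W (payoff 7); vs M: X (payoff 4); vs N: X (payoff 7); vs O: Y (payoff 6).
Firm 2's best responses — vs U: M (payoff 4); vs V: N (payoff 5); vs W: N (payoff 7); vs X: O (payoff 5); vs Y: O (payoff 3).
The only mutual best response is (Y, O); neither player gains by switching there.

(Y, O)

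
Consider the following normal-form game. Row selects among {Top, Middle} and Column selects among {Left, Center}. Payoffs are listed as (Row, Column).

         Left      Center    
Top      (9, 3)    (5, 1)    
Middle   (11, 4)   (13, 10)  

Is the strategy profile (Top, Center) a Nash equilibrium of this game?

No

Holding Column at Center: Row gets 5 from Top but could get 13 by switching to Middle. Row has a profitable deviation.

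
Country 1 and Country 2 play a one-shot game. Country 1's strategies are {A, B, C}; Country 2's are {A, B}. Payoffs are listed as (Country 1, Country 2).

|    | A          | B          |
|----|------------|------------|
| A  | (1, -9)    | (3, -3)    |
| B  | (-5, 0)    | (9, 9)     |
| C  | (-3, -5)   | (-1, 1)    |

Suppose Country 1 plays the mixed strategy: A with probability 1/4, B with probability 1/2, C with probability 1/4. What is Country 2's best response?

B

Compute Country 2's expected payoff from each pure strategy against the given mix.
A: (1/4)·(-9) + (1/2)·0 + (1/4)·(-5) = -7/2
B: (1/4)·(-3) + (1/2)·9 + (1/4)·1 = 4
Highest expected payoff is 4, from B.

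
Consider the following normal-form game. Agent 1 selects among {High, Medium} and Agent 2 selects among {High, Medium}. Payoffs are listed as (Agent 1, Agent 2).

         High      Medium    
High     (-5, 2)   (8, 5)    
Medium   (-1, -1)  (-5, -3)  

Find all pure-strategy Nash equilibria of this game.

(High, Medium) and (Medium, High)

A profile is a Nash equilibrium when each player is best-responding to the other.
Agent 1's best responses — vs High: Medium (payoff -1); vs Medium: High (payoff 8).
Agent 2's best responses — vs High: Medium (payoff 5); vs Medium: High (payoff -1).
Mutual best responses occur at (High, Medium) and (Medium, High); at each, neither player gains by switching.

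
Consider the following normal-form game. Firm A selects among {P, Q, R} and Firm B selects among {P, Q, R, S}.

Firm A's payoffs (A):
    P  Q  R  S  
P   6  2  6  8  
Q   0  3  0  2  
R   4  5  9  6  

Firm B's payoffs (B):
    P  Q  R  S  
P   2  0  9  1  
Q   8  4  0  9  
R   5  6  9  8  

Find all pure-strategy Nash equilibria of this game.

A profile is a Nash equilibrium when each player is best-responding to the other.
Firm A's best responses — vs P: P (payoff 6); vs Q: R (payoff 5); vs R: R (payoff 9); vs S: P (payoff 8).
Firm B's best responses — vs P: R (payoff 9); vs Q: S (payoff 9); vs R: R (payoff 9).
The only mutual best response is (R, R); neither player gains by switching there.

(R, R)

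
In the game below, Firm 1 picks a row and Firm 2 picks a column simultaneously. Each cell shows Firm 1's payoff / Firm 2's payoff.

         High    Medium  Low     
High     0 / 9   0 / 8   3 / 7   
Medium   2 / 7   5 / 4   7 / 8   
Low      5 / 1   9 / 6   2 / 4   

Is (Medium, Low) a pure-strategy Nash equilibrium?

Yes

Holding Firm 2 at Low: Firm 1 gets 7 from Medium, versus 3 from High, 2 from Low. No profitable deviation for Firm 1.
Holding Firm 1 at Medium: Firm 2 gets 8 from Low, versus 7 from High, 4 from Medium. No profitable deviation for Firm 2 either.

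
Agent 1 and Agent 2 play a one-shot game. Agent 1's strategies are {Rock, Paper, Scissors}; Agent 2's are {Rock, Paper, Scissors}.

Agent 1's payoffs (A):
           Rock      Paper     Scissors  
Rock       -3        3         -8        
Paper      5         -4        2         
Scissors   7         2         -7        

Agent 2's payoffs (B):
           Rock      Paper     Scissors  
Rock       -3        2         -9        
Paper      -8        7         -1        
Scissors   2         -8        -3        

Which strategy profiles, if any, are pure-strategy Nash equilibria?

(Rock, Paper) and (Scissors, Rock)

Check mutual best responses: a cell is a NE iff neither player can gain by unilaterally deviating.
Agent 1's best responses — vs Rock: Scissors (payoff 7); vs Paper: Rock (payoff 3); vs Scissors: Paper (payoff 2).
Agent 2's best responses — vs Rock: Paper (payoff 2); vs Paper: Paper (payoff 7); vs Scissors: Rock (payoff 2).
Mutual best responses occur at (Rock, Paper) and (Scissors, Rock); at each, neither player gains by switching.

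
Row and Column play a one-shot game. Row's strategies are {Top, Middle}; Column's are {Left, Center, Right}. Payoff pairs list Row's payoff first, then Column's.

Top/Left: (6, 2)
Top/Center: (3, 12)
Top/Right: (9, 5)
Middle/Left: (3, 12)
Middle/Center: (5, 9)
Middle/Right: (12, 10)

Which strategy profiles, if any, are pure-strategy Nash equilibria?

No pure-strategy Nash equilibrium

Find each player's best response to every opponent strategy; NE are the intersections.
Row's best responses — vs Left: Top (payoff 6); vs Center: Middle (payoff 5); vs Right: Middle (payoff 12).
Column's best responses — vs Top: Center (payoff 12); vs Middle: Left (payoff 12).
No cell has both players best-responding. For instance, Row's best reply to Center is Middle, but against Middle Column prefers Left over Center.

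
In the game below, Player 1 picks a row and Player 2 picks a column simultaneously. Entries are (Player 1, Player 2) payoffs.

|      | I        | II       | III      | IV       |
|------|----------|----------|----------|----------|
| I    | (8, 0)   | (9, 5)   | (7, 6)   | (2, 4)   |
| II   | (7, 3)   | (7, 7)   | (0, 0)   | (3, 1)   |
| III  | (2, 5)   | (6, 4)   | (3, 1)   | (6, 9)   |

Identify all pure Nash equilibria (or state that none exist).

A profile is a Nash equilibrium when each player is best-responding to the other.
Player 1's best responses — vs I: I (payoff 8); vs II: I (payoff 9); vs III: I (payoff 7); vs IV: III (payoff 6).
Player 2's best responses — vs I: III (payoff 6); vs II: II (payoff 7); vs III: IV (payoff 9).
Mutual best responses occur at (I, III) and (III, IV); at each, neither player gains by switching.

(I, III) and (III, IV)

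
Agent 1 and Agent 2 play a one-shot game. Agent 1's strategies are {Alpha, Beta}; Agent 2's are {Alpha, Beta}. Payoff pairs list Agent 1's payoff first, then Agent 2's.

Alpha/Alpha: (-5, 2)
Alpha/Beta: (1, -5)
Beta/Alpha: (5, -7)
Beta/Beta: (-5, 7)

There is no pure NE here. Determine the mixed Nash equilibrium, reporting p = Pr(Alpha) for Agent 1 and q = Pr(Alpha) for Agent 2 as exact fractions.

In a mixed NE each player is indifferent between their pure strategies, so the opponent's mix sets the indifference.
Agent 2 indifferent between Alpha and Beta: p·2 + (1−p)·(-7) = p·(-5) + (1−p)·7 ⟹ (-7) + 9p = 7 + (-12)p ⟹ p = 2/3.
Agent 1 indifferent between Alpha and Beta: q·(-5) + (1−q)·1 = q·5 + (1−q)·(-5) ⟹ 1 + (-6)q = (-5) + 10q ⟹ q = 3/8.

p = 2/3, q = 3/8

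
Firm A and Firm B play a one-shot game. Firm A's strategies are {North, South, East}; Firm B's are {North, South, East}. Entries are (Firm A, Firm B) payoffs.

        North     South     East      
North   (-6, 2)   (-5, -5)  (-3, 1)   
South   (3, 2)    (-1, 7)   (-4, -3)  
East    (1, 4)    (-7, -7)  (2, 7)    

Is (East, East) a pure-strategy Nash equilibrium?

Holding Firm B at East: Firm A gets 2 from East, versus -3 from North, -4 from South. No profitable deviation for Firm A.
Holding Firm A at East: Firm B gets 7 from East, versus 4 from North, -7 from South. No profitable deviation for Firm B either.

Yes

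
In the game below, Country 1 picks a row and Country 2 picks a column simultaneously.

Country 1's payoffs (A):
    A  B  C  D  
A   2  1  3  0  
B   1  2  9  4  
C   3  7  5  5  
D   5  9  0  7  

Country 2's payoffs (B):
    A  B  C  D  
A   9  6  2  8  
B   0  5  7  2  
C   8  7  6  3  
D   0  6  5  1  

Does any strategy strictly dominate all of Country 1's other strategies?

A strategy is strictly dominant if it gives Country 1 a strictly higher payoff than every other strategy, against every choice by the opponent.
A is not dominant: against A, C gives 3 > 2.
B is not dominant: against A, A gives 2 > 1.
C is not dominant: against A, D gives 5 > 3.
D is not dominant: against C, A gives 3 > 0.
No single strategy is best against every opponent action.

None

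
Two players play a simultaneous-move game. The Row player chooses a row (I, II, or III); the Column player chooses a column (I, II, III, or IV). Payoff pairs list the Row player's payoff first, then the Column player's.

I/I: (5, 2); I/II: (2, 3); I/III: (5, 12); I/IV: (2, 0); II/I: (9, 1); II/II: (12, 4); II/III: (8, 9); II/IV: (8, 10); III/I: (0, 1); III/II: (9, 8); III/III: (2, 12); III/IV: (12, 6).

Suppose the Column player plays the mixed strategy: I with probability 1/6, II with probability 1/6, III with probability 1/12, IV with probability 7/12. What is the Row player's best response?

Compute the Row player's expected payoff from each pure strategy against the given mix.
I: (1/6)·5 + (1/6)·2 + (1/12)·5 + (7/12)·2 = 11/4
II: (1/6)·9 + (1/6)·12 + (1/12)·8 + (7/12)·8 = 53/6
III: (1/6)·0 + (1/6)·9 + (1/12)·2 + (7/12)·12 = 26/3
Highest expected payoff is 53/6, from II.

II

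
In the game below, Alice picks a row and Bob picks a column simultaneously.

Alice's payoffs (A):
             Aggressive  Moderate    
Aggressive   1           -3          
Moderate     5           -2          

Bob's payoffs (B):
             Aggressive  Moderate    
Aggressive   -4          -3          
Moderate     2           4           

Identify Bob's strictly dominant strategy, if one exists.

A strategy is strictly dominant if it gives Bob a strictly higher payoff than every other strategy, against every choice by the opponent.
Moderate strictly dominates: vs Aggressive: -3 > -4; vs Moderate: 4 > 2.

Moderate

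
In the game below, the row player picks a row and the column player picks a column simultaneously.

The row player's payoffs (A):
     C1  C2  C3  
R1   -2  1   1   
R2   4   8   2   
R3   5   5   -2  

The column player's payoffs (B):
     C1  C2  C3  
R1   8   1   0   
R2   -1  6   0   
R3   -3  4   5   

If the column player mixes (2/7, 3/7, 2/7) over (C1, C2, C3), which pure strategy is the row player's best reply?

Compute the row player's expected payoff from each pure strategy against the given mix.
R1: (2/7)·(-2) + (3/7)·1 + (2/7)·1 = 1/7
R2: (2/7)·4 + (3/7)·8 + (2/7)·2 = 36/7
R3: (2/7)·5 + (3/7)·5 + (2/7)·(-2) = 3
Highest expected payoff is 36/7, from R2.

R2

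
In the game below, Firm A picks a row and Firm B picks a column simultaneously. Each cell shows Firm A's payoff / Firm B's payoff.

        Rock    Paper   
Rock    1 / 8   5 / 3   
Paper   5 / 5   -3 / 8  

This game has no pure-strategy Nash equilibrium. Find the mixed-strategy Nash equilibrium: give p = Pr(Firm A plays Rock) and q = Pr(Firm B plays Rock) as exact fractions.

In a mixed NE each player is indifferent between their pure strategies, so the opponent's mix sets the indifference.
Firm B indifferent between Rock and Paper: p·8 + (1−p)·5 = p·3 + (1−p)·8 ⟹ 5 + 3p = 8 + (-5)p ⟹ p = 3/8.
Firm A indifferent between Rock and Paper: q·1 + (1−q)·5 = q·5 + (1−q)·(-3) ⟹ 5 + (-4)q = (-3) + 8q ⟹ q = 2/3.

p = 3/8, q = 2/3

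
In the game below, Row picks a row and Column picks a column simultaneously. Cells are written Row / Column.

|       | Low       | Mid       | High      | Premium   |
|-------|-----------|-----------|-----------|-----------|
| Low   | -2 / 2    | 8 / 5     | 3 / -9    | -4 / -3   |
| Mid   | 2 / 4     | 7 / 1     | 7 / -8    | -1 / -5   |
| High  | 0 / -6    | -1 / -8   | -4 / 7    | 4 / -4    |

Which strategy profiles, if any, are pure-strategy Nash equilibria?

(Low, Mid) and (Mid, Low)

Check mutual best responses: a cell is a NE iff neither player can gain by unilaterally deviating.
Row's best responses — vs Low: Mid (payoff 2); vs Mid: Low (payoff 8); vs High: Mid (payoff 7); vs Premium: High (payoff 4).
Column's best responses — vs Low: Mid (payoff 5); vs Mid: Low (payoff 4); vs High: High (payoff 7).
Mutual best responses occur at (Low, Mid) and (Mid, Low); at each, neither player gains by switching.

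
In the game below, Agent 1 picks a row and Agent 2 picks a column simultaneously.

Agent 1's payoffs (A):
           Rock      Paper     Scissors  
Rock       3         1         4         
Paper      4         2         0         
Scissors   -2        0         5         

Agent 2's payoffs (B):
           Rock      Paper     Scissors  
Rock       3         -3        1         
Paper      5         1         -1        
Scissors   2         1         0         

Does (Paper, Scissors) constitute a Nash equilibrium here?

Holding Agent 2 at Scissors: Agent 1 gets 0 from Paper but could get 5 by switching to Scissors. Agent 1 has a profitable deviation.

No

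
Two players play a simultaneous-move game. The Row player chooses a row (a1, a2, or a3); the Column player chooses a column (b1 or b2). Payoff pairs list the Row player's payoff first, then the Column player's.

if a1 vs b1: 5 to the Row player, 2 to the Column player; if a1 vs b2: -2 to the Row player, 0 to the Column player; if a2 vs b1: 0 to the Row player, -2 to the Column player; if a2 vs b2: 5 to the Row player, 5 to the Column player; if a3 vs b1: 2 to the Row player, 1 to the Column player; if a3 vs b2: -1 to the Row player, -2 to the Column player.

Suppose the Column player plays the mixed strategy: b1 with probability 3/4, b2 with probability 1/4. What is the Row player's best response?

Compute the Row player's expected payoff from each pure strategy against the given mix.
a1: (3/4)·5 + (1/4)·(-2) = 13/4
a2: (3/4)·0 + (1/4)·5 = 5/4
a3: (3/4)·2 + (1/4)·(-1) = 5/4
Highest expected payoff is 13/4, from a1.

a1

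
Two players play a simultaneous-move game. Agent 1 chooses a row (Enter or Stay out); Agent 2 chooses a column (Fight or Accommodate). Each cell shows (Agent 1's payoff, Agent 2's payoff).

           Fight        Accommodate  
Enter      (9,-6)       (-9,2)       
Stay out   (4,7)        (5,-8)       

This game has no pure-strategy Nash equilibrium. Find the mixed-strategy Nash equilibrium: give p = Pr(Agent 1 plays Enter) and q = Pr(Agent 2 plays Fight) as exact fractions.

In a mixed NE each player is indifferent between their pure strategies, so the opponent's mix sets the indifference.
Agent 2 indifferent between Fight and Accommodate: p·(-6) + (1−p)·7 = p·2 + (1−p)·(-8) ⟹ 7 + (-13)p = (-8) + 10p ⟹ p = 15/23.
Agent 1 indifferent between Enter and Stay out: q·9 + (1−q)·(-9) = q·4 + (1−q)·5 ⟹ (-9) + 18q = 5 + (-1)q ⟹ q = 14/19.

p = 15/23, q = 14/19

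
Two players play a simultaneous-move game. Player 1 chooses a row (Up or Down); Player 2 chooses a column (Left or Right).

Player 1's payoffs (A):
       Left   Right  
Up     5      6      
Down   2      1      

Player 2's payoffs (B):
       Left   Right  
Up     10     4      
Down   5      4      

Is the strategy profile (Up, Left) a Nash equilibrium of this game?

Yes

Holding Player 2 at Left: Player 1 gets 5 from Up, versus 2 from Down. No profitable deviation for Player 1.
Holding Player 1 at Up: Player 2 gets 10 from Left, versus 4 from Right. No profitable deviation for Player 2 either.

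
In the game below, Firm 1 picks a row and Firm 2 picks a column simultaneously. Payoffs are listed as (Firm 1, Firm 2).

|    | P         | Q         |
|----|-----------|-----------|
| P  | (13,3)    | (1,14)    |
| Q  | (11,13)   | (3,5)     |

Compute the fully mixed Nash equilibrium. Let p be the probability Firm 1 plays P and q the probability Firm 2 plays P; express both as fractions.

p = 8/19, q = 1/2

Each player's mixing probability is pinned down by making the *other* player indifferent.
Firm 2 indifferent between P and Q: p·3 + (1−p)·13 = p·14 + (1−p)·5 ⟹ 13 + (-10)p = 5 + 9p ⟹ p = 8/19.
Firm 1 indifferent between P and Q: q·13 + (1−q)·1 = q·11 + (1−q)·3 ⟹ 1 + 12q = 3 + 8q ⟹ q = 1/2.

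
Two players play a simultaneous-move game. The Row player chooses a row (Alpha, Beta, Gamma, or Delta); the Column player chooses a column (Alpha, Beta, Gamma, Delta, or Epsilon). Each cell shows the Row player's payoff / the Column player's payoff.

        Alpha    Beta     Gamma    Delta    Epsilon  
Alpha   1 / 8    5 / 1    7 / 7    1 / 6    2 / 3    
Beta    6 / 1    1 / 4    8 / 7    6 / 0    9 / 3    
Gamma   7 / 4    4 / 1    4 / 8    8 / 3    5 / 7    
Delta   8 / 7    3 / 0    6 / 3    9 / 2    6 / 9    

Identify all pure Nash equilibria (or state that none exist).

A profile is a Nash equilibrium when each player is best-responding to the other.
The Row player's best responses — vs Alpha: Delta (payoff 8); vs Beta: Alpha (payoff 5); vs Gamma: Beta (payoff 8); vs Delta: Delta (payoff 9); vs Epsilon: Beta (payoff 9).
The Column player's best responses — vs Alpha: Alpha (payoff 8); vs Beta: Gamma (payoff 7); vs Gamma: Gamma (payoff 8); vs Delta: Epsilon (payoff 9).
The only mutual best response is (Beta, Gamma); neither player gains by switching there.

(Beta, Gamma)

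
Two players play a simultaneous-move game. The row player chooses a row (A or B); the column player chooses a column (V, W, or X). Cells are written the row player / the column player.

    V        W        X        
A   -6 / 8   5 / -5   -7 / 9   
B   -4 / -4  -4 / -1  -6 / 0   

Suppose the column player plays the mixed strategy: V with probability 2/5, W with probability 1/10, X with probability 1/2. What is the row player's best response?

The row player's best reply maximizes expected payoff against the mix.
A: (2/5)·(-6) + (1/10)·5 + (1/2)·(-7) = -27/5
B: (2/5)·(-4) + (1/10)·(-4) + (1/2)·(-6) = -5
Highest expected payoff is -5, from B.

B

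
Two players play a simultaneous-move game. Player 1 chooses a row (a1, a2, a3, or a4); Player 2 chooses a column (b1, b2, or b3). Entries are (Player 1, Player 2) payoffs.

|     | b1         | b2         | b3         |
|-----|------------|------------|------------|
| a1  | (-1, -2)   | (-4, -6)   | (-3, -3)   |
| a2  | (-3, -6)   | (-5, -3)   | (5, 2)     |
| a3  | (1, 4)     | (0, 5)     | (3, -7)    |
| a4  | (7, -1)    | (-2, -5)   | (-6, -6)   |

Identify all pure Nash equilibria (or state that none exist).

Check mutual best responses: a cell is a NE iff neither player can gain by unilaterally deviating.
Player 1's best responses — vs b1: a4 (payoff 7); vs b2: a3 (payoff 0); vs b3: a2 (payoff 5).
Player 2's best responses — vs a1: b1 (payoff -2); vs a2: b3 (payoff 2); vs a3: b2 (payoff 5); vs a4: b1 (payoff -1).
Mutual best responses occur at (a2, b3), (a3, b2), and (a4, b1); at each, neither player gains by switching.

(a2, b3), (a3, b2), and (a4, b1)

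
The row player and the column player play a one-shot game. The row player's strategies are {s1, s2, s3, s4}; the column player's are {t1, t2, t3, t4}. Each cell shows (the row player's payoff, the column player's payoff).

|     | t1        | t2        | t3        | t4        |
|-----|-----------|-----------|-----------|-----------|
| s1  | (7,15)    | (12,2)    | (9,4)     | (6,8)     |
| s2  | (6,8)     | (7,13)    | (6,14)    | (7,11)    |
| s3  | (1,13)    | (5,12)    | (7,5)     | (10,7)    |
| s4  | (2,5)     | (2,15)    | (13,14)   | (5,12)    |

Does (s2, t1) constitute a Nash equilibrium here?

Holding the column player at t1: the row player gets 6 from s2 but could get 7 by switching to s1. The row player has a profitable deviation.

No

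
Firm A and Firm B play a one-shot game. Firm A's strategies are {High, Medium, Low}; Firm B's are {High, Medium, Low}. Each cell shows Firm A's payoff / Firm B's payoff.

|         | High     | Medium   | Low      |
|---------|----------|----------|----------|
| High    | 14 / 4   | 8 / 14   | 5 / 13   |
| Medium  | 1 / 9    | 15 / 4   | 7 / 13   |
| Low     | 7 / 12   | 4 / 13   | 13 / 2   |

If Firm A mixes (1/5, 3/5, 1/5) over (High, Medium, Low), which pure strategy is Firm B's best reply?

Firm B's best reply maximizes expected payoff against the mix.
High: (1/5)·4 + (3/5)·9 + (1/5)·12 = 43/5
Medium: (1/5)·14 + (3/5)·4 + (1/5)·13 = 39/5
Low: (1/5)·13 + (3/5)·13 + (1/5)·2 = 54/5
Highest expected payoff is 54/5, from Low.

Low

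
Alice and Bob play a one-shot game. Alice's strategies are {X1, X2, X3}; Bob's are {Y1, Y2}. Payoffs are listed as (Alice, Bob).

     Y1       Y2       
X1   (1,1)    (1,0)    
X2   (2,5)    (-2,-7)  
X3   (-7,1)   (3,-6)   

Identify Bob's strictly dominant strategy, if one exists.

Y1

Check whether one of Bob's strategies beats all alternatives regardless of what the opponent does.
Y1 strictly dominates: vs X1: 1 > 0; vs X2: 5 > -7; vs X3: 1 > -6.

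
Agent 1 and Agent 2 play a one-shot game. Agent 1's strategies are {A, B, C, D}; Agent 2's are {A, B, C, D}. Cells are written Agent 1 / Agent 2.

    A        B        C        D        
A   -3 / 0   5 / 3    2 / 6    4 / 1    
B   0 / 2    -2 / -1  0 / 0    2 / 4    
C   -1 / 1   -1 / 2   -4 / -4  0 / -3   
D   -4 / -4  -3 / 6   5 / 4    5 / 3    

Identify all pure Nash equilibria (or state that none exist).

A profile is a Nash equilibrium when each player is best-responding to the other.
Agent 1's best responses — vs A: B (payoff 0); vs B: A (payoff 5); vs C: D (payoff 5); vs D: D (payoff 5).
Agent 2's best responses — vs A: C (payoff 6); vs B: D (payoff 4); vs C: B (payoff 2); vs D: B (payoff 6).
No cell has both players best-responding. For instance, Agent 1's best reply to C is D, but against D Agent 2 prefers B over C.

There is no pure-strategy Nash equilibrium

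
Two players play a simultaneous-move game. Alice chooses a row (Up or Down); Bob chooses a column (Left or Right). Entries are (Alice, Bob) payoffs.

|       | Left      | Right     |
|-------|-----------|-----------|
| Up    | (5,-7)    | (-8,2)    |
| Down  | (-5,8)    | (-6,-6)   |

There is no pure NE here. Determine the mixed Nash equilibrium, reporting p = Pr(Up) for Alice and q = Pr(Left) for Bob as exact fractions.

p = 14/23, q = 1/6

In a mixed NE each player is indifferent between their pure strategies, so the opponent's mix sets the indifference.
Bob indifferent between Left and Right: p·(-7) + (1−p)·8 = p·2 + (1−p)·(-6) ⟹ 8 + (-15)p = (-6) + 8p ⟹ p = 14/23.
Alice indifferent between Up and Down: q·5 + (1−q)·(-8) = q·(-5) + (1−q)·(-6) ⟹ (-8) + 13q = (-6) + 1q ⟹ q = 1/6.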